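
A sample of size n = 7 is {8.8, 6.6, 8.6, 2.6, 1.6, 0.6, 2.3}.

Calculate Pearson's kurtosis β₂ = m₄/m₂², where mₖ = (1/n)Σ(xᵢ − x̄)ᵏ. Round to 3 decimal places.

x̄ = 4.4429
Σ(xᵢ − x̄)² = 71.7571 ⇒ m₂ = 10.25102
Σ(xᵢ − x̄)⁴ = 996.7486 ⇒ m₄ = 142.39266
m₂² = 105.08342
β₂ = m₄/m₂² = 142.39266 / 105.08342 ≈ 1.355

1.355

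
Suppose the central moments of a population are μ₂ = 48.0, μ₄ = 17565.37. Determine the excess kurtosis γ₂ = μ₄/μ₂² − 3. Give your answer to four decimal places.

4.6239

μ₂² = 48.0² = 2304.00000
μ₄/μ₂² = 17565.37 / 2304.00000 = 7.62386
γ₂ = 7.62386 − 3 ≈ 4.6239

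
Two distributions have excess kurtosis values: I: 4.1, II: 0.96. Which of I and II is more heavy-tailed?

I

Higher excess kurtosis ⇒ heavier tails relative to the normal distribution.
4.1 vs 0.96: the larger is 4.1, so I has heavier tails.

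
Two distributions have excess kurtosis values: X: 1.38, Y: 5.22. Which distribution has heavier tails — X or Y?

Higher excess kurtosis ⇒ heavier tails relative to the normal distribution.
1.38 vs 5.22: the larger is 5.22, so Y has heavier tails.

Y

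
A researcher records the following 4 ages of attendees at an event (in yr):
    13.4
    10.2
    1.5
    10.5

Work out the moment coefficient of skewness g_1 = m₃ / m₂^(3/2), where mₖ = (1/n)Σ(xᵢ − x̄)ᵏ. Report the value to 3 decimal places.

x̄ = (13.4 + 10.2 + 1.5 + 10.5) / 4 = 8.9000
deviations (xᵢ − x̄): 4.5000, 1.3000, -7.4000, 1.6000
Σ(xᵢ − x̄)² = 79.2600 ⇒ m₂ = 79.2600/4 = 19.81500
Σ(xᵢ − x̄)³ = -307.8060 ⇒ m₃ = -307.8060/4 = -76.95150
m₂^(3/2) = 19.81500^(1.5) = 88.20458
g_1 = m₃ / m₂^(3/2) = -76.95150 / 88.20458 ≈ -0.872

-0.872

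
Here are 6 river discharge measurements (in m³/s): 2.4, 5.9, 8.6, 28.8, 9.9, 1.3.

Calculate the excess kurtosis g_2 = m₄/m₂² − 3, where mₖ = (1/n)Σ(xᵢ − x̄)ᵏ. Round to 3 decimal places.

0.457

x̄ = 9.4833
Σ(xᵢ − x̄)² = 504.0683 ⇒ m₂ = 84.01139
Σ(xᵢ − x̄)⁴ = 146396.1663 ⇒ m₄ = 24399.36106
m₂² = 7057.91346
g_2 = m₄/m₂² − 3 = 3.45702 − 3 ≈ 0.457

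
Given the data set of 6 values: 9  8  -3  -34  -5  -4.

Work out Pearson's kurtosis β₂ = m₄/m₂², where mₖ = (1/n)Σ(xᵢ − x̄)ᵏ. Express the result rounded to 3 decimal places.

x̄ = -4.8333
Σ(xᵢ − x̄)² = 1210.8333 ⇒ m₂ = 201.80556
Σ(xᵢ − x̄)⁴ = 787436.1528 ⇒ m₄ = 131239.35880
m₂² = 40725.48225
β₂ = m₄/m₂² = 131239.35880 / 40725.48225 ≈ 3.223

3.223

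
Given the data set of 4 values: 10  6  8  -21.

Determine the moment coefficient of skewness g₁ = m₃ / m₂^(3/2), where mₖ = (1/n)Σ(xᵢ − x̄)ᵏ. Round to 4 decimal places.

x̄ = (10 + 6 + 8 - 21) / 4 = 0.7500
deviations (xᵢ − x̄): 9.2500, 5.2500, 7.2500, -21.7500
Σ(xᵢ − x̄)² = 638.7500 ⇒ m₂ = 638.7500/4 = 159.68750
Σ(xᵢ − x̄)³ = -8971.8750 ⇒ m₃ = -8971.8750/4 = -2242.96875
m₂^(3/2) = 159.68750^(1.5) = 2017.93133
g₁ = m₃ / m₂^(3/2) = -2242.96875 / 2017.93133 ≈ -1.1115

-1.1115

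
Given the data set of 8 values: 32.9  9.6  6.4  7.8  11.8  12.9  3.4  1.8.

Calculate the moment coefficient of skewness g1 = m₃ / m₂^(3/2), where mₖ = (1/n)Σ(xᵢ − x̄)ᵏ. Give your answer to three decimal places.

x̄ = (32.9 + 9.6 + 6.4 + 7.8 + 11.8 + 12.9 + 3.4 + 1.8) / 8 = 10.8250
deviations (xᵢ − x̄): 22.0750, -1.2250, -4.4250, -3.0250, 0.9750, 2.0750, -7.4250, -9.0250
Σ(xᵢ − x̄)² = 659.3750 ⇒ m₂ = 659.3750/8 = 82.42187
Σ(xᵢ − x̄)³ = 9506.5328 ⇒ m₃ = 9506.5328/8 = 1188.31659
m₂^(3/2) = 82.42187^(1.5) = 748.27931
g1 = m₃ / m₂^(3/2) = 1188.31659 / 748.27931 ≈ 1.588

1.588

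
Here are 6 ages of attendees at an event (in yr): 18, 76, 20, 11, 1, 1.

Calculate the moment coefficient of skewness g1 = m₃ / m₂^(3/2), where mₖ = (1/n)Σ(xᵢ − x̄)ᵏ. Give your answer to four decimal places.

1.4626

x̄ = (18 + 76 + 20 + 11 + 1 + 1) / 6 = 21.1667
deviations (xᵢ − x̄): -3.1667, 54.8333, -1.1667, -10.1667, -20.1667, -20.1667
Σ(xᵢ − x̄)² = 3934.8333 ⇒ m₂ = 3934.8333/6 = 655.80556
Σ(xᵢ − x̄)³ = 147379.5556 ⇒ m₃ = 147379.5556/6 = 24563.25926
m₂^(3/2) = 655.80556^(1.5) = 16794.32824
g1 = m₃ / m₂^(3/2) = 24563.25926 / 16794.32824 ≈ 1.4626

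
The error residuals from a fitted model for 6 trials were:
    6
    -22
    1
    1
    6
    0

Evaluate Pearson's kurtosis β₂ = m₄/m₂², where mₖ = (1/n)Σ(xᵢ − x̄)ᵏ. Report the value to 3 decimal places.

3.771

x̄ = -1.3333
Σ(xᵢ − x̄)² = 547.3333 ⇒ m₂ = 91.22222
Σ(xᵢ − x̄)⁴ = 188270.4444 ⇒ m₄ = 31378.40741
m₂² = 8321.49383
β₂ = m₄/m₂² = 31378.40741 / 8321.49383 ≈ 3.771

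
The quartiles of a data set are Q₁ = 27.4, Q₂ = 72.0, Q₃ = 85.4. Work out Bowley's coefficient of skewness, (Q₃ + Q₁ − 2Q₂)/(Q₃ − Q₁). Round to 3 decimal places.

numerator: Q₃ + Q₁ − 2Q₂ = 85.4 + 27.4 − 2×72.0 = -31.2000
denominator: Q₃ − Q₁ = 85.4 − 27.4 = 58.0000
Bowley skewness = -31.2000 / 58.0000 ≈ -0.538

-0.538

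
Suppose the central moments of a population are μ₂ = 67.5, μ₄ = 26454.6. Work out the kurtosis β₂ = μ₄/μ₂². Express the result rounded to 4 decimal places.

μ₂² = 67.5² = 4556.25000
μ₄/μ₂² = 26454.6 / 4556.25000 = 5.80622
β₂ ≈ 5.8062

5.8062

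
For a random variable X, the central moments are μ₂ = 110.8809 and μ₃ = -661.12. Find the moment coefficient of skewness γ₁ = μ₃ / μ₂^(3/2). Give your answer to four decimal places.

σ = √μ₂ = √110.8809 = 10.53000
σ³ = μ₂^(3/2) = 1167.57588
γ₁ = μ₃/σ³ = -661.12 / 1167.57588 ≈ -0.5662

-0.5662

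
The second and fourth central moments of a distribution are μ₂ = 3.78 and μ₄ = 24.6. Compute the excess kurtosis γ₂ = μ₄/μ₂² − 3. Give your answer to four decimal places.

-1.2783

μ₂² = 3.78² = 14.28840
μ₄/μ₂² = 24.6 / 14.28840 = 1.72168
γ₂ = 1.72168 − 3 ≈ -1.2783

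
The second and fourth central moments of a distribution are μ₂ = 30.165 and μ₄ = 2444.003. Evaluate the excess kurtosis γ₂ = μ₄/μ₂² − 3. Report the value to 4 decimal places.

-0.3141

μ₂² = 30.165² = 909.92722
μ₄/μ₂² = 2444.003 / 909.92722 = 2.68593
γ₂ = 2.68593 − 3 ≈ -0.3141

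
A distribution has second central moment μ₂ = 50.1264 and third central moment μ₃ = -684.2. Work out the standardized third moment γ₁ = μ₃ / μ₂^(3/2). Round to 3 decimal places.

σ = √μ₂ = √50.1264 = 7.08000
σ³ = μ₂^(3/2) = 354.89491
γ₁ = μ₃/σ³ = -684.2 / 354.89491 ≈ -1.928

-1.928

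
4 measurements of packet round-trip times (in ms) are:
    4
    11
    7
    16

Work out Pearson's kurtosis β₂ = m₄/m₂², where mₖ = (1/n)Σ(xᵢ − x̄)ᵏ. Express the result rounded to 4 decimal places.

1.6731

x̄ = 9.5000
Σ(xᵢ − x̄)² = 81.0000 ⇒ m₂ = 20.25000
Σ(xᵢ − x̄)⁴ = 2744.2500 ⇒ m₄ = 686.06250
m₂² = 410.06250
β₂ = m₄/m₂² = 686.06250 / 410.06250 ≈ 1.6731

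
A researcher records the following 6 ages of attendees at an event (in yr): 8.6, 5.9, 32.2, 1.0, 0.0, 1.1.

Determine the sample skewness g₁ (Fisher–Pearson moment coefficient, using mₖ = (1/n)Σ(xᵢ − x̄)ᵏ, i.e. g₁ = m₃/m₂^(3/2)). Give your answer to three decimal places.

1.509

x̄ = (8.6 + 5.9 + 32.2 + 1.0 + 0.0 + 1.1) / 6 = 8.1333
deviations (xᵢ − x̄): 0.4667, -2.2333, 24.0667, -7.1333, -8.1333, -7.0333
Σ(xᵢ − x̄)² = 750.9133 ⇒ m₂ = 750.9133/6 = 125.15222
Σ(xᵢ − x̄)³ = 12679.5544 ⇒ m₃ = 12679.5544/6 = 2113.25907
m₂^(3/2) = 125.15222^(1.5) = 1400.09611
g₁ = m₃ / m₂^(3/2) = 2113.25907 / 1400.09611 ≈ 1.509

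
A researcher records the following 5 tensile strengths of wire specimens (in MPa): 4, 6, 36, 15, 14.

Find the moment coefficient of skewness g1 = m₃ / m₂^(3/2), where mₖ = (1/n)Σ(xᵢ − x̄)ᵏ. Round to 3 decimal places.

0.985

x̄ = (4 + 6 + 36 + 15 + 14) / 5 = 15.0000
deviations (xᵢ − x̄): -11.0000, -9.0000, 21.0000, 0.0000, -1.0000
Σ(xᵢ − x̄)² = 644.0000 ⇒ m₂ = 644.0000/5 = 128.80000
Σ(xᵢ − x̄)³ = 7200.0000 ⇒ m₃ = 7200.0000/5 = 1440.00000
m₂^(3/2) = 128.80000^(1.5) = 1461.75233
g1 = m₃ / m₂^(3/2) = 1440.00000 / 1461.75233 ≈ 0.985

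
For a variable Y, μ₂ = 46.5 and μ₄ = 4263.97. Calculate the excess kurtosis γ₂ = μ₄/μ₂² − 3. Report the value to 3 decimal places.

-1.028

μ₂² = 46.5² = 2162.25000
μ₄/μ₂² = 4263.97 / 2162.25000 = 1.97201
γ₂ = 1.97201 − 3 ≈ -1.028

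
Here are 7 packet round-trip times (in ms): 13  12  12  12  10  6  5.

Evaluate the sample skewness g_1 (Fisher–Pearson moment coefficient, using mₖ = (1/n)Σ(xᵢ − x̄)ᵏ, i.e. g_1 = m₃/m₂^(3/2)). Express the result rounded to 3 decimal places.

x̄ = (13 + 12 + 12 + 12 + 10 + 6 + 5) / 7 = 10.0000
deviations (xᵢ − x̄): 3.0000, 2.0000, 2.0000, 2.0000, 0.0000, -4.0000, -5.0000
Σ(xᵢ − x̄)² = 62.0000 ⇒ m₂ = 62.0000/7 = 8.85714
Σ(xᵢ − x̄)³ = -138.0000 ⇒ m₃ = -138.0000/7 = -19.71429
m₂^(3/2) = 8.85714^(1.5) = 26.35970
g_1 = m₃ / m₂^(3/2) = -19.71429 / 26.35970 ≈ -0.748

-0.748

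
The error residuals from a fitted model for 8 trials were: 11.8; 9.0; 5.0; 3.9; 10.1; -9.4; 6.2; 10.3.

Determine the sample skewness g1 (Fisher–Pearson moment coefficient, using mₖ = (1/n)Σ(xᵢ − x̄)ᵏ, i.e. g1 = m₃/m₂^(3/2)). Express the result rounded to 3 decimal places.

-1.558

x̄ = (11.8 + 9.0 + 5.0 + 3.9 + 10.1 - 9.4 + 6.2 + 10.3) / 8 = 5.8625
deviations (xᵢ − x̄): 5.9375, 3.1375, -0.8625, -1.9625, 4.2375, -15.2625, 0.3375, 4.4375
Σ(xᵢ − x̄)² = 320.3988 ⇒ m₂ = 320.3988/8 = 40.04984
Σ(xᵢ − x̄)³ = -3159.7917 ⇒ m₃ = -3159.7917/8 = -394.97396
m₂^(3/2) = 40.04984^(1.5) = 253.45522
g1 = m₃ / m₂^(3/2) = -394.97396 / 253.45522 ≈ -1.558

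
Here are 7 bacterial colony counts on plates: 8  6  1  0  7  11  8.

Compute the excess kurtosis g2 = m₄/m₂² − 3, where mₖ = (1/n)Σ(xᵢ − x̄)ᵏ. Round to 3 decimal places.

-1.073

x̄ = 5.8571
Σ(xᵢ − x̄)² = 94.8571 ⇒ m₂ = 13.55102
Σ(xᵢ − x̄)⁴ = 2476.9096 ⇒ m₄ = 353.84423
m₂² = 183.63015
g2 = m₄/m₂² − 3 = 1.92694 − 3 ≈ -1.073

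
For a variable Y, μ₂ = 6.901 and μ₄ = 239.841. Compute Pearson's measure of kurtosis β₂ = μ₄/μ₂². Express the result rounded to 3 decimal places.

μ₂² = 6.901² = 47.62380
μ₄/μ₂² = 239.841 / 47.62380 = 5.03616
β₂ ≈ 5.036

5.036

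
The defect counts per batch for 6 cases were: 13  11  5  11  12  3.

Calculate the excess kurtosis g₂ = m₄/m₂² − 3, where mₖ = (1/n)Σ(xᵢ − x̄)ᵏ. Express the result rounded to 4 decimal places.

-1.2905

x̄ = 9.1667
Σ(xᵢ − x̄)² = 84.8333 ⇒ m₂ = 14.13889
Σ(xᵢ − x̄)⁴ = 2050.4861 ⇒ m₄ = 341.74769
m₂² = 199.90818
g₂ = m₄/m₂² − 3 = 1.70952 − 3 ≈ -1.2905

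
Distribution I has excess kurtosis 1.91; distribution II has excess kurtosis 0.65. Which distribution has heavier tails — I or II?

I

Higher excess kurtosis ⇒ heavier tails relative to the normal distribution.
1.91 vs 0.65: the larger is 1.91, so I has heavier tails.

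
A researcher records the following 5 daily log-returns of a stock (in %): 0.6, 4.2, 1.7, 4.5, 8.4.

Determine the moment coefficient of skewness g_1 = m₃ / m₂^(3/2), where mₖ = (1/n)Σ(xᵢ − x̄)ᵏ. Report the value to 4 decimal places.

0.4777

x̄ = (0.6 + 4.2 + 1.7 + 4.5 + 8.4) / 5 = 3.8800
deviations (xᵢ − x̄): -3.2800, 0.3200, -2.1800, 0.6200, 4.5200
Σ(xᵢ − x̄)² = 36.4280 ⇒ m₂ = 36.4280/5 = 7.28560
Σ(xᵢ − x̄)³ = 46.9687 ⇒ m₃ = 46.9687/5 = 9.39374
m₂^(3/2) = 7.28560^(1.5) = 19.66518
g_1 = m₃ / m₂^(3/2) = 9.39374 / 19.66518 ≈ 0.4777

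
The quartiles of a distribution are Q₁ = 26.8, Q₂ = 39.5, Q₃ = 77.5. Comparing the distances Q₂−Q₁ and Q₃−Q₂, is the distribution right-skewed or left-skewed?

right-skewed

Q₂ − Q₁ = 12.7;  Q₃ − Q₂ = 38.0
Q₃ − Q₂ > Q₂ − Q₁ ⇒ the upper half is more spread out ⇒ right-skewed.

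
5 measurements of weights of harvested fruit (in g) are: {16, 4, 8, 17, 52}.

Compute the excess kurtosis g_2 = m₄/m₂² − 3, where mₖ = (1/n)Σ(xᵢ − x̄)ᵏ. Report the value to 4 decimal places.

-0.1286

x̄ = 19.4000
Σ(xᵢ − x̄)² = 1447.2000 ⇒ m₂ = 289.44000
Σ(xᵢ − x̄)⁴ = 1202760.0960 ⇒ m₄ = 240552.01920
m₂² = 83775.51360
g_2 = m₄/m₂² − 3 = 2.87139 − 3 ≈ -0.1286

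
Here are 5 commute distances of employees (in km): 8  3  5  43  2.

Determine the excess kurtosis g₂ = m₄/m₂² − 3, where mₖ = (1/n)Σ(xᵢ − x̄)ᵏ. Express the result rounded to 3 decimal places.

0.162

x̄ = 12.2000
Σ(xᵢ − x̄)² = 1206.8000 ⇒ m₂ = 241.36000
Σ(xᵢ − x̄)⁴ = 920904.6560 ⇒ m₄ = 184180.93120
m₂² = 58254.64960
g₂ = m₄/m₂² − 3 = 3.16165 − 3 ≈ 0.162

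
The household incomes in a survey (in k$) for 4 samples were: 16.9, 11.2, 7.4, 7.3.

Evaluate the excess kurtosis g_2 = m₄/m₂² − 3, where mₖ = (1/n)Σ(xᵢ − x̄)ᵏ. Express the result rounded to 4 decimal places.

-1.1489

x̄ = 10.7000
Σ(xᵢ − x̄)² = 61.1400 ⇒ m₂ = 15.28500
Σ(xᵢ − x̄)⁴ = 1729.9218 ⇒ m₄ = 432.48045
m₂² = 233.63122
g_2 = m₄/m₂² − 3 = 1.85112 − 3 ≈ -1.1489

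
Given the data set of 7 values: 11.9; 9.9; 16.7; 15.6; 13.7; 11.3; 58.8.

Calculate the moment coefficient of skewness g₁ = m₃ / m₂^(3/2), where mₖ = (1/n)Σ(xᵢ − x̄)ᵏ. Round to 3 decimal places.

1.961

x̄ = (11.9 + 9.9 + 16.7 + 15.6 + 13.7 + 11.3 + 58.8) / 7 = 19.7000
deviations (xᵢ − x̄): -7.8000, -9.8000, -3.0000, -4.1000, -6.0000, -8.4000, 39.1000
Σ(xᵢ − x̄)² = 1818.0600 ⇒ m₂ = 1818.0600/7 = 259.72286
Σ(xᵢ − x̄)³ = 57456.1020 ⇒ m₃ = 57456.1020/7 = 8208.01457
m₂^(3/2) = 259.72286^(1.5) = 4185.67262
g₁ = m₃ / m₂^(3/2) = 8208.01457 / 4185.67262 ≈ 1.961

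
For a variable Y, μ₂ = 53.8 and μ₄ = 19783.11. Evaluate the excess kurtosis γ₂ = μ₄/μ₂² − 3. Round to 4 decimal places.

3.8349

μ₂² = 53.8² = 2894.44000
μ₄/μ₂² = 19783.11 / 2894.44000 = 6.83487
γ₂ = 6.83487 − 3 ≈ 3.8349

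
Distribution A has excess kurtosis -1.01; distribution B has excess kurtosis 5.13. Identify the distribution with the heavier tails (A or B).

B

Higher excess kurtosis ⇒ heavier tails relative to the normal distribution.
-1.01 vs 5.13: the larger is 5.13, so B has heavier tails. (B is leptokurtic — heavier-than-normal tails; the other is platykurtic.)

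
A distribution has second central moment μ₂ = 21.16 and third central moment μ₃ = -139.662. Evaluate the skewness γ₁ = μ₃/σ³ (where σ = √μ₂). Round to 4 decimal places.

σ = √μ₂ = √21.16 = 4.60000
σ³ = μ₂^(3/2) = 97.33600
γ₁ = μ₃/σ³ = -139.662 / 97.33600 ≈ -1.4348

-1.4348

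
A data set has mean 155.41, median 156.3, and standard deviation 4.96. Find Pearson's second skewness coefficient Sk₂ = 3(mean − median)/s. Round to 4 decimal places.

-0.5383

Sk₂ = 3(155.41 − 156.3) / 4.96 = 3 × -0.8900 / 4.96
    = -2.6700 / 4.96 ≈ -0.5383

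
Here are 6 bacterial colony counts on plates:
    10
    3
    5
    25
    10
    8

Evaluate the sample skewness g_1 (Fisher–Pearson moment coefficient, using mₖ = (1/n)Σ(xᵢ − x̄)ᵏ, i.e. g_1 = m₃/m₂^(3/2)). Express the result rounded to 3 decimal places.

x̄ = (10 + 3 + 5 + 25 + 10 + 8) / 6 = 10.1667
deviations (xᵢ − x̄): -0.1667, -7.1667, -5.1667, 14.8333, -0.1667, -2.1667
Σ(xᵢ − x̄)² = 302.8333 ⇒ m₂ = 302.8333/6 = 50.47222
Σ(xᵢ − x̄)³ = 2747.5556 ⇒ m₃ = 2747.5556/6 = 457.92593
m₂^(3/2) = 50.47222^(1.5) = 358.57387
g_1 = m₃ / m₂^(3/2) = 457.92593 / 358.57387 ≈ 1.277

1.277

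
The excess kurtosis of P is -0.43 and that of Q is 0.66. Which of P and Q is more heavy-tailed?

Higher excess kurtosis ⇒ heavier tails relative to the normal distribution.
-0.43 vs 0.66: the larger is 0.66, so Q has heavier tails. (Q is leptokurtic — heavier-than-normal tails; the other is platykurtic.)

Q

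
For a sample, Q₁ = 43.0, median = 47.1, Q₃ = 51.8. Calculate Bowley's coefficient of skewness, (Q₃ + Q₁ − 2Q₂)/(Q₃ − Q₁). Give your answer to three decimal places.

0.068

numerator: Q₃ + Q₁ − 2Q₂ = 51.8 + 43.0 − 2×47.1 = 0.6000
denominator: Q₃ − Q₁ = 51.8 − 43.0 = 8.8000
Bowley skewness = 0.6000 / 8.8000 ≈ 0.068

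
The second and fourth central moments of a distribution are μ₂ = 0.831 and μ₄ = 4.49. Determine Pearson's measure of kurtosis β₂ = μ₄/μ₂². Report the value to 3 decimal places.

6.502

μ₂² = 0.831² = 0.69056
μ₄/μ₂² = 4.49 / 0.69056 = 6.50196
β₂ ≈ 6.502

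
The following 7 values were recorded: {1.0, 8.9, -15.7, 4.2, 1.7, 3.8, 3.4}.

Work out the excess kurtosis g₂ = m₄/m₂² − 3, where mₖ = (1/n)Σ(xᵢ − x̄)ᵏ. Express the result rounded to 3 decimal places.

1.324

x̄ = 1.0429
Σ(xᵢ − x̄)² = 365.6171 ⇒ m₂ = 52.23102
Σ(xᵢ − x̄)⁴ = 82580.5025 ⇒ m₄ = 11797.21464
m₂² = 2728.07949
g₂ = m₄/m₂² − 3 = 4.32437 − 3 ≈ 1.324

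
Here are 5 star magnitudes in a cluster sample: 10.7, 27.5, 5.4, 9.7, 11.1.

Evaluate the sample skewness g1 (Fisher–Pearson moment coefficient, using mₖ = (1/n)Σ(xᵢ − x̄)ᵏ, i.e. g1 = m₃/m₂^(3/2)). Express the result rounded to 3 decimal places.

x̄ = (10.7 + 27.5 + 5.4 + 9.7 + 11.1) / 5 = 12.8800
deviations (xᵢ − x̄): -2.1800, 14.6200, -7.4800, -3.1800, -1.7800
Σ(xᵢ − x̄)² = 287.7280 ⇒ m₂ = 287.7280/5 = 57.54560
Σ(xᵢ − x̄)³ = 2658.2767 ⇒ m₃ = 2658.2767/5 = 531.65534
m₂^(3/2) = 57.54560^(1.5) = 436.53411
g1 = m₃ / m₂^(3/2) = 531.65534 / 436.53411 ≈ 1.218

1.218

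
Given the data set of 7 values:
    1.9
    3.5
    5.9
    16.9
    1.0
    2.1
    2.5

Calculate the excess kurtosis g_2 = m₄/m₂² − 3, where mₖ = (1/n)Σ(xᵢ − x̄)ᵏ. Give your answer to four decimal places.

1.4330

x̄ = 4.8286
Σ(xᵢ − x̄)² = 184.7343 ⇒ m₂ = 26.39061
Σ(xᵢ − x̄)⁴ = 21611.8163 ⇒ m₄ = 3087.40233
m₂² = 696.46441
g_2 = m₄/m₂² − 3 = 4.43296 − 3 ≈ 1.4330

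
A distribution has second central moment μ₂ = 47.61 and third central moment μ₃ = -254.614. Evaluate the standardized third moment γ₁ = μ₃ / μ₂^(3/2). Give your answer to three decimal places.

σ = √μ₂ = √47.61 = 6.90000
σ³ = μ₂^(3/2) = 328.50900
γ₁ = μ₃/σ³ = -254.614 / 328.50900 ≈ -0.775

-0.775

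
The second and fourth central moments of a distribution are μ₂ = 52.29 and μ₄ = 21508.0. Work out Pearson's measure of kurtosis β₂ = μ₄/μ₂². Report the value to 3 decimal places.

μ₂² = 52.29² = 2734.24410
μ₄/μ₂² = 21508.0 / 2734.24410 = 7.86616
β₂ ≈ 7.866

7.866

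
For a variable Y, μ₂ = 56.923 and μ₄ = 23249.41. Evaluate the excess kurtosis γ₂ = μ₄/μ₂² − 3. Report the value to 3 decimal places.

μ₂² = 56.923² = 3240.22793
μ₄/μ₂² = 23249.41 / 3240.22793 = 7.17524
γ₂ = 7.17524 − 3 ≈ 4.175

4.175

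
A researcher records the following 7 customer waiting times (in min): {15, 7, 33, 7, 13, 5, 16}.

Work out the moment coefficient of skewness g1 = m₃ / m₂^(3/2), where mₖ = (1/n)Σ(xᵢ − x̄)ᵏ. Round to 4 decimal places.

1.2295

x̄ = (15 + 7 + 33 + 7 + 13 + 5 + 16) / 7 = 13.7143
deviations (xᵢ − x̄): 1.2857, -6.7143, 19.2857, -6.7143, -0.7143, -8.7143, 2.2857
Σ(xᵢ − x̄)² = 545.4286 ⇒ m₂ = 545.4286/7 = 77.91837
Σ(xᵢ − x̄)³ = 5919.6735 ⇒ m₃ = 5919.6735/7 = 845.66764
m₂^(3/2) = 77.91837^(1.5) = 687.79619
g1 = m₃ / m₂^(3/2) = 845.66764 / 687.79619 ≈ 1.2295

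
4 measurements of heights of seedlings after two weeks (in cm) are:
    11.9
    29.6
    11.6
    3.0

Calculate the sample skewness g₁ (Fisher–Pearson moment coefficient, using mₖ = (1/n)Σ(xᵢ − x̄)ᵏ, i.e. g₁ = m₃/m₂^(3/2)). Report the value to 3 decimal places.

x̄ = (11.9 + 29.6 + 11.6 + 3.0) / 4 = 14.0250
deviations (xᵢ − x̄): -2.1250, 15.5750, -2.4250, -11.0250
Σ(xᵢ − x̄)² = 374.5275 ⇒ m₂ = 374.5275/4 = 93.63188
Σ(xᵢ − x̄)³ = 2414.2414 ⇒ m₃ = 2414.2414/4 = 603.56034
m₂^(3/2) = 93.63188^(1.5) = 906.01540
g₁ = m₃ / m₂^(3/2) = 603.56034 / 906.01540 ≈ 0.666

0.666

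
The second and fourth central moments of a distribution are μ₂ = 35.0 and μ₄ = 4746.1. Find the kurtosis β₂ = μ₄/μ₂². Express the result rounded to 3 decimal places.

μ₂² = 35.0² = 1225.00000
μ₄/μ₂² = 4746.1 / 1225.00000 = 3.87437
β₂ ≈ 3.874

3.874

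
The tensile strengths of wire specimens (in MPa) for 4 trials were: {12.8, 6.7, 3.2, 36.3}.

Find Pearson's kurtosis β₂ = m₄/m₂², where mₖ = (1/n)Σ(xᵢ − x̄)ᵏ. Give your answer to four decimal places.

x̄ = 14.7500
Σ(xᵢ − x̄)² = 666.4100 ⇒ m₂ = 166.60250
Σ(xᵢ − x̄)⁴ = 237679.7320 ⇒ m₄ = 59419.93301
m₂² = 27756.39301
β₂ = m₄/m₂² = 59419.93301 / 27756.39301 ≈ 2.1408

2.1408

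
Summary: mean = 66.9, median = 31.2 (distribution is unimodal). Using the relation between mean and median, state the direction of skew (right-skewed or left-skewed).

right-skewed

mean − median = 66.9 − 31.2 = 35.7
mean > median ⇒ the longer tail is on the right ⇒ right-skewed (positively skewed).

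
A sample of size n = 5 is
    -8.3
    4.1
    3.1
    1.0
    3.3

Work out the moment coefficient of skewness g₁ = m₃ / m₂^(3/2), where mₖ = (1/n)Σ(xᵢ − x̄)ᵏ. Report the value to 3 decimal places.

x̄ = (-8.3 + 4.1 + 3.1 + 1.0 + 3.3) / 5 = 0.6400
deviations (xᵢ − x̄): -8.9400, 3.4600, 2.4600, 0.3600, 2.6600
Σ(xᵢ − x̄)² = 105.1520 ⇒ m₂ = 105.1520/5 = 21.03040
Σ(xᵢ − x̄)³ = -639.3406 ⇒ m₃ = -639.3406/5 = -127.86811
m₂^(3/2) = 21.03040^(1.5) = 96.44313
g₁ = m₃ / m₂^(3/2) = -127.86811 / 96.44313 ≈ -1.326

-1.326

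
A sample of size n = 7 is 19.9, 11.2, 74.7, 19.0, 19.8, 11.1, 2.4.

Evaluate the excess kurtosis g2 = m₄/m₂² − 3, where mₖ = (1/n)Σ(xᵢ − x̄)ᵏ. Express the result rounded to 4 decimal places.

x̄ = 22.5857
Σ(xᵢ − x̄)² = 3412.7486 ⇒ m₂ = 487.53551
Σ(xᵢ − x̄)⁴ = 7576618.2836 ⇒ m₄ = 1082374.04051
m₂² = 237690.87371
g2 = m₄/m₂² − 3 = 4.55370 − 3 ≈ 1.5537

1.5537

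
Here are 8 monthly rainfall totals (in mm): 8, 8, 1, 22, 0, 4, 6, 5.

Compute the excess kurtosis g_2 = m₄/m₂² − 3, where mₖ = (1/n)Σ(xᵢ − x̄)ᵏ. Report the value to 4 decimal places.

1.3285

x̄ = 6.7500
Σ(xᵢ − x̄)² = 325.5000 ⇒ m₂ = 40.68750
Σ(xᵢ − x̄)⁴ = 57326.1563 ⇒ m₄ = 7165.76953
m₂² = 1655.47266
g_2 = m₄/m₂² − 3 = 4.32853 − 3 ≈ 1.3285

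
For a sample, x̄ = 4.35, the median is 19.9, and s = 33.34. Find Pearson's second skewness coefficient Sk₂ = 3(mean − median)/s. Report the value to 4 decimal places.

-1.3992

Sk₂ = 3(4.35 − 19.9) / 33.34 = 3 × -15.5500 / 33.34
    = -46.6500 / 33.34 ≈ -1.3992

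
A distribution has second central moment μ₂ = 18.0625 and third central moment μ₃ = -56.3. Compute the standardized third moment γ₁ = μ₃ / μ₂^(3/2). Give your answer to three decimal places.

-0.733

σ = √μ₂ = √18.0625 = 4.25000
σ³ = μ₂^(3/2) = 76.76563
γ₁ = μ₃/σ³ = -56.3 / 76.76563 ≈ -0.733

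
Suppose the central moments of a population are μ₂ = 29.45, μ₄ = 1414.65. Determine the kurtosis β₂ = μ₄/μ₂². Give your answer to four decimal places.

1.6311

μ₂² = 29.45² = 867.30250
μ₄/μ₂² = 1414.65 / 867.30250 = 1.63109
β₂ ≈ 1.6311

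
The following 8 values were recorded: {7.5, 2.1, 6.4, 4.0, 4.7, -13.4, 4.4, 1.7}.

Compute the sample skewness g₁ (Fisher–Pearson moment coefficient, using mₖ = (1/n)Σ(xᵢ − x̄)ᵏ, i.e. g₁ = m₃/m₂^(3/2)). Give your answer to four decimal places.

-1.8807

x̄ = (7.5 + 2.1 + 6.4 + 4.0 + 4.7 - 13.4 + 4.4 + 1.7) / 8 = 2.1750
deviations (xᵢ − x̄): 5.3250, -0.0750, 4.2250, 1.8250, 2.5250, -15.5750, 2.2250, -0.4750
Σ(xᵢ − x̄)² = 303.6750 ⇒ m₂ = 303.6750/8 = 37.95938
Σ(xᵢ − x̄)³ = -3518.6963 ⇒ m₃ = -3518.6963/8 = -439.83703
m₂^(3/2) = 37.95938^(1.5) = 233.87219
g₁ = m₃ / m₂^(3/2) = -439.83703 / 233.87219 ≈ -1.8807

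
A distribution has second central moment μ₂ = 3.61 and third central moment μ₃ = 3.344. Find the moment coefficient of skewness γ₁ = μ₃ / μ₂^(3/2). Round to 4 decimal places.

0.4875

σ = √μ₂ = √3.61 = 1.90000
σ³ = μ₂^(3/2) = 6.85900
γ₁ = μ₃/σ³ = 3.344 / 6.85900 ≈ 0.4875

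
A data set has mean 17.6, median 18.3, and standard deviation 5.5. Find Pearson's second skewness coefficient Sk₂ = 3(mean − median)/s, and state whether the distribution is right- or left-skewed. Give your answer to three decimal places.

Sk₂ = 3(17.6 − 18.3) / 5.5 = 3 × -0.7000 / 5.5
    = -2.1000 / 5.5 ≈ -0.382
Sk₂ < 0 ⇒ mean < median ⇒ left-skewed (negative skew).

-0.382, left-skewed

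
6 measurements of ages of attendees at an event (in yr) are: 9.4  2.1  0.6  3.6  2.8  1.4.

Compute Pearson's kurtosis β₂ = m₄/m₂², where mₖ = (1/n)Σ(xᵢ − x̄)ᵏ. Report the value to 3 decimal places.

3.471

x̄ = 3.3167
Σ(xᵢ − x̄)² = 49.8883 ⇒ m₂ = 8.31472
Σ(xᵢ − x̄)⁴ = 1439.7468 ⇒ m₄ = 239.95780
m₂² = 69.13461
β₂ = m₄/m₂² = 239.95780 / 69.13461 ≈ 3.471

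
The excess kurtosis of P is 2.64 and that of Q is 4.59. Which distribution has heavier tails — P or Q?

Q

Higher excess kurtosis ⇒ heavier tails relative to the normal distribution.
2.64 vs 4.59: the larger is 4.59, so Q has heavier tails.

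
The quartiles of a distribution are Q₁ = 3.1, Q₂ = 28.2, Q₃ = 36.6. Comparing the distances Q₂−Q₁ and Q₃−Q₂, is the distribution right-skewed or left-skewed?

Q₂ − Q₁ = 25.1;  Q₃ − Q₂ = 8.4
Q₂ − Q₁ > Q₃ − Q₂ ⇒ the lower half is more spread out ⇒ left-skewed.

left-skewed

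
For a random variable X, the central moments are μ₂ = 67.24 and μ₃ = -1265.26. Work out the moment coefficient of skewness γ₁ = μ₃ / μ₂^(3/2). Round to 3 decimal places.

σ = √μ₂ = √67.24 = 8.20000
σ³ = μ₂^(3/2) = 551.36800
γ₁ = μ₃/σ³ = -1265.26 / 551.36800 ≈ -2.295

-2.295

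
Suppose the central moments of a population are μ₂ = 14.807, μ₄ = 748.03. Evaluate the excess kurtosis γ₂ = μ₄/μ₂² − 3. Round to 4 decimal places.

0.4118

μ₂² = 14.807² = 219.24725
μ₄/μ₂² = 748.03 / 219.24725 = 3.41181
γ₂ = 3.41181 − 3 ≈ 0.4118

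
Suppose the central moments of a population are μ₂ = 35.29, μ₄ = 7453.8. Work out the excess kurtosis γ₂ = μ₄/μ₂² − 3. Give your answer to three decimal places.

2.985

μ₂² = 35.29² = 1245.38410
μ₄/μ₂² = 7453.8 / 1245.38410 = 5.98514
γ₂ = 5.98514 − 3 ≈ 2.985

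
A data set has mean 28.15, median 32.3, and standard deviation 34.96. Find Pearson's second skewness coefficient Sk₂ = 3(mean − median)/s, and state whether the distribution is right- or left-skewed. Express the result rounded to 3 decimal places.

-0.356, left-skewed

Sk₂ = 3(28.15 − 32.3) / 34.96 = 3 × -4.1500 / 34.96
    = -12.4500 / 34.96 ≈ -0.356
Sk₂ < 0 ⇒ mean < median ⇒ left-skewed (negative skew).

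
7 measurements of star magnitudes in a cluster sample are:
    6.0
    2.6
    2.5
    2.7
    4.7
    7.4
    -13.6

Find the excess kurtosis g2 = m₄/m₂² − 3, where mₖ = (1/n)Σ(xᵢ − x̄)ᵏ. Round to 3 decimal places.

1.542

x̄ = 1.7571
Σ(xᵢ − x̄)² = 296.4971 ⇒ m₂ = 42.35673
Σ(xᵢ − x̄)⁴ = 57035.9428 ⇒ m₄ = 8147.99183
m₂² = 1794.09297
g2 = m₄/m₂² − 3 = 4.54157 − 3 ≈ 1.542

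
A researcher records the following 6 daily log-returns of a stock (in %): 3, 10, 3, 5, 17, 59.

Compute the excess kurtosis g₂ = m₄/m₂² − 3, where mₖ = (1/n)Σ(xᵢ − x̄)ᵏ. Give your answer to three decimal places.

x̄ = 16.1667
Σ(xᵢ − x̄)² = 2344.8333 ⇒ m₂ = 390.80556
Σ(xᵢ − x̄)⁴ = 3443207.1528 ⇒ m₄ = 573867.85880
m₂² = 152728.98225
g₂ = m₄/m₂² − 3 = 3.75743 − 3 ≈ 0.757

0.757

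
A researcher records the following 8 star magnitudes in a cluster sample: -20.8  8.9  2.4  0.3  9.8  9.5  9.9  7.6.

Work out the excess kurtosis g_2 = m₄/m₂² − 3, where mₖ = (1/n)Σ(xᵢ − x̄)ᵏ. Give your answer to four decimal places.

x̄ = 3.4500
Σ(xᵢ − x̄)² = 764.5400 ⇒ m₂ = 95.56750
Σ(xᵢ − x̄)⁴ = 351792.4435 ⇒ m₄ = 43974.05543
m₂² = 9133.14706
g_2 = m₄/m₂² − 3 = 4.81478 − 3 ≈ 1.8148

1.8148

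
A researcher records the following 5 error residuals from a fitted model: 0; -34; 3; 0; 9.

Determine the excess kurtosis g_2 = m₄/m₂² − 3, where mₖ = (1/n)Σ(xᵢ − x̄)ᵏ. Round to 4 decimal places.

x̄ = -4.4000
Σ(xᵢ − x̄)² = 1149.2000 ⇒ m₂ = 229.84000
Σ(xᵢ − x̄)⁴ = 803646.4160 ⇒ m₄ = 160729.28320
m₂² = 52826.42560
g_2 = m₄/m₂² − 3 = 3.04259 − 3 ≈ 0.0426

0.0426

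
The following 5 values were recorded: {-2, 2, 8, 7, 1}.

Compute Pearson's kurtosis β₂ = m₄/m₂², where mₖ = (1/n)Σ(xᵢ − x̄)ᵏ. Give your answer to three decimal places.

1.492

x̄ = 3.2000
Σ(xᵢ − x̄)² = 70.8000 ⇒ m₂ = 14.16000
Σ(xᵢ − x̄)⁴ = 1496.0160 ⇒ m₄ = 299.20320
m₂² = 200.50560
β₂ = m₄/m₂² = 299.20320 / 200.50560 ≈ 1.492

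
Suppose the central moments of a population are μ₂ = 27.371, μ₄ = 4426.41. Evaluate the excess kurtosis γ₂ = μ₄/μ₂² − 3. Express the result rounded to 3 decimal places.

μ₂² = 27.371² = 749.17164
μ₄/μ₂² = 4426.41 / 749.17164 = 5.90841
γ₂ = 5.90841 − 3 ≈ 2.908

2.908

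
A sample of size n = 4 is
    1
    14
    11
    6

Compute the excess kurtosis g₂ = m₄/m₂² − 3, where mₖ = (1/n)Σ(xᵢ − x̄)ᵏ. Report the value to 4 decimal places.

-1.4198

x̄ = 8.0000
Σ(xᵢ − x̄)² = 98.0000 ⇒ m₂ = 24.50000
Σ(xᵢ − x̄)⁴ = 3794.0000 ⇒ m₄ = 948.50000
m₂² = 600.25000
g₂ = m₄/m₂² − 3 = 1.58017 − 3 ≈ -1.4198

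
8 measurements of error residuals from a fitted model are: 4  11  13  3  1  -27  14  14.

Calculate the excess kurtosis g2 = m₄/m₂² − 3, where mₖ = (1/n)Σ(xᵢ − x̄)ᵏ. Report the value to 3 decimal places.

1.567

x̄ = 4.1250
Σ(xᵢ − x̄)² = 1300.8750 ⇒ m₂ = 162.60938
Σ(xᵢ − x̄)⁴ = 966060.4629 ⇒ m₄ = 120757.55786
m₂² = 26441.80884
g2 = m₄/m₂² − 3 = 4.56692 − 3 ≈ 1.567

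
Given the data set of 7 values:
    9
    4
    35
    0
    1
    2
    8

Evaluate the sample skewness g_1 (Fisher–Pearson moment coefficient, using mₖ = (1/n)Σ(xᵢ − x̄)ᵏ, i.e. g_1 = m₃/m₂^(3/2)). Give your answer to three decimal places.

1.723

x̄ = (9 + 4 + 35 + 0 + 1 + 2 + 8) / 7 = 8.4286
deviations (xᵢ − x̄): 0.5714, -4.4286, 26.5714, -8.4286, -7.4286, -6.4286, -0.4286
Σ(xᵢ − x̄)² = 893.7143 ⇒ m₂ = 893.7143/7 = 127.67347
Σ(xᵢ − x̄)³ = 17399.3878 ⇒ m₃ = 17399.3878/7 = 2485.62682
m₂^(3/2) = 127.67347^(1.5) = 1442.61682
g_1 = m₃ / m₂^(3/2) = 2485.62682 / 1442.61682 ≈ 1.723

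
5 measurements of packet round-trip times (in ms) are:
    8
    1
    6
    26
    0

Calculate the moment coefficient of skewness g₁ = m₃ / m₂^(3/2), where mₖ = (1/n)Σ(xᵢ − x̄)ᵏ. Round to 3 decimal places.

x̄ = (8 + 1 + 6 + 26 + 0) / 5 = 8.2000
deviations (xᵢ − x̄): -0.2000, -7.2000, -2.2000, 17.8000, -8.2000
Σ(xᵢ − x̄)² = 440.8000 ⇒ m₂ = 440.8000/5 = 88.16000
Σ(xᵢ − x̄)³ = 4704.4800 ⇒ m₃ = 4704.4800/5 = 940.89600
m₂^(3/2) = 88.16000^(1.5) = 827.76560
g₁ = m₃ / m₂^(3/2) = 940.89600 / 827.76560 ≈ 1.137

1.137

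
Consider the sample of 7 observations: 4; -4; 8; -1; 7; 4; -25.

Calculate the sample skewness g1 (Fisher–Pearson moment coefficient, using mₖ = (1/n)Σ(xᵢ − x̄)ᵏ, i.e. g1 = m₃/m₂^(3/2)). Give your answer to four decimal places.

-1.5012

x̄ = (4 - 4 + 8 - 1 + 7 + 4 - 25) / 7 = -1.0000
deviations (xᵢ − x̄): 5.0000, -3.0000, 9.0000, 0.0000, 8.0000, 5.0000, -24.0000
Σ(xᵢ − x̄)² = 780.0000 ⇒ m₂ = 780.0000/7 = 111.42857
Σ(xᵢ − x̄)³ = -12360.0000 ⇒ m₃ = -12360.0000/7 = -1765.71429
m₂^(3/2) = 111.42857^(1.5) = 1176.23702
g1 = m₃ / m₂^(3/2) = -1765.71429 / 1176.23702 ≈ -1.5012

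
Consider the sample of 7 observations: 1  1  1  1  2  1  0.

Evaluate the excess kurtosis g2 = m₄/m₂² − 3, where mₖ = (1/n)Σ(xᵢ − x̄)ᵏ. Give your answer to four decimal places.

x̄ = 1.0000
Σ(xᵢ − x̄)² = 2.0000 ⇒ m₂ = 0.28571
Σ(xᵢ − x̄)⁴ = 2.0000 ⇒ m₄ = 0.28571
m₂² = 0.08163
g2 = m₄/m₂² − 3 = 3.50000 − 3 ≈ 0.5000

0.5000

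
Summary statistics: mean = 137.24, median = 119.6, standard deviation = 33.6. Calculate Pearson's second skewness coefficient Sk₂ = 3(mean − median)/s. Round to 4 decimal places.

1.5750

Sk₂ = 3(137.24 − 119.6) / 33.6 = 3 × 17.6400 / 33.6
    = 52.9200 / 33.6 ≈ 1.5750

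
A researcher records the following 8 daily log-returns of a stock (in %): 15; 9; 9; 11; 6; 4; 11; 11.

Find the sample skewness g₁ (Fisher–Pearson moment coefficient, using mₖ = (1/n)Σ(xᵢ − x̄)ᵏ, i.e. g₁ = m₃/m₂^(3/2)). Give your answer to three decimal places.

x̄ = (15 + 9 + 9 + 11 + 6 + 4 + 11 + 11) / 8 = 9.5000
deviations (xᵢ − x̄): 5.5000, -0.5000, -0.5000, 1.5000, -3.5000, -5.5000, 1.5000, 1.5000
Σ(xᵢ − x̄)² = 80.0000 ⇒ m₂ = 80.0000/8 = 10.00000
Σ(xᵢ − x̄)³ = -33.0000 ⇒ m₃ = -33.0000/8 = -4.12500
m₂^(3/2) = 10.00000^(1.5) = 31.62278
g₁ = m₃ / m₂^(3/2) = -4.12500 / 31.62278 ≈ -0.130

-0.130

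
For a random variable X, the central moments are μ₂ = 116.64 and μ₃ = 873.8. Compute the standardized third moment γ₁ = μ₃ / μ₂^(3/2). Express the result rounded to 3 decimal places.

σ = √μ₂ = √116.64 = 10.80000
σ³ = μ₂^(3/2) = 1259.71200
γ₁ = μ₃/σ³ = 873.8 / 1259.71200 ≈ 0.694

0.694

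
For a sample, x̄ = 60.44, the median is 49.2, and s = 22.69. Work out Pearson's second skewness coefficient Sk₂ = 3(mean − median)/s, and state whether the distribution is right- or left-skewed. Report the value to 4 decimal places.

Sk₂ = 3(60.44 − 49.2) / 22.69 = 3 × 11.2400 / 22.69
    = 33.7200 / 22.69 ≈ 1.4861
Sk₂ > 0 ⇒ mean > median ⇒ right-skewed (positive skew).

1.4861, right-skewed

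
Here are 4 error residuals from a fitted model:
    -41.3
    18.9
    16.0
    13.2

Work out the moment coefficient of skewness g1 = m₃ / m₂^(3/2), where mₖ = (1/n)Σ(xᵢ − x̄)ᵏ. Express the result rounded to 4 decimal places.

x̄ = (-41.3 + 18.9 + 16.0 + 13.2) / 4 = 1.7000
deviations (xᵢ − x̄): -43.0000, 17.2000, 14.3000, 11.5000
Σ(xᵢ − x̄)² = 2481.5800 ⇒ m₂ = 2481.5800/4 = 620.39500
Σ(xᵢ − x̄)³ = -69973.4700 ⇒ m₃ = -69973.4700/4 = -17493.36750
m₂^(3/2) = 620.39500^(1.5) = 15452.63098
g1 = m₃ / m₂^(3/2) = -17493.36750 / 15452.63098 ≈ -1.1321

-1.1321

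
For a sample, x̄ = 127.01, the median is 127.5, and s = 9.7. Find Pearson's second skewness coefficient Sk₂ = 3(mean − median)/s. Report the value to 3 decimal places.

Sk₂ = 3(127.01 − 127.5) / 9.7 = 3 × -0.4900 / 9.7
    = -1.4700 / 9.7 ≈ -0.152

-0.152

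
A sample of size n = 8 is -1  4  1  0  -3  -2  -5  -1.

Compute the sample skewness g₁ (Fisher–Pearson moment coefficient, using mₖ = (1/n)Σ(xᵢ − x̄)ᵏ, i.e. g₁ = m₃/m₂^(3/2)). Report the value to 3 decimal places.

x̄ = (-1 + 4 + 1 + 0 - 3 - 2 - 5 - 1) / 8 = -0.8750
deviations (xᵢ − x̄): -0.1250, 4.8750, 1.8750, 0.8750, -2.1250, -1.1250, -4.1250, -0.1250
Σ(xᵢ − x̄)² = 50.8750 ⇒ m₂ = 50.8750/8 = 6.35938
Σ(xᵢ − x̄)³ = 41.9063 ⇒ m₃ = 41.9063/8 = 5.23828
m₂^(3/2) = 6.35938^(1.5) = 16.03695
g₁ = m₃ / m₂^(3/2) = 5.23828 / 16.03695 ≈ 0.327

0.327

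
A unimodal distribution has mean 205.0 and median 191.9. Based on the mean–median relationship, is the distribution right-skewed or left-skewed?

mean − median = 205.0 − 191.9 = 13.1
mean > median ⇒ the longer tail is on the right ⇒ right-skewed (positively skewed).

right-skewed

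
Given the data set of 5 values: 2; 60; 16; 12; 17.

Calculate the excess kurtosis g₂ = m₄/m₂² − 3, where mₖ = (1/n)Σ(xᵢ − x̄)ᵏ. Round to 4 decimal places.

-0.0461

x̄ = 21.4000
Σ(xᵢ − x̄)² = 2003.2000 ⇒ m₂ = 400.64000
Σ(xᵢ − x̄)⁴ = 2370660.2560 ⇒ m₄ = 474132.05120
m₂² = 160512.40960
g₂ = m₄/m₂² − 3 = 2.95387 − 3 ≈ -0.0461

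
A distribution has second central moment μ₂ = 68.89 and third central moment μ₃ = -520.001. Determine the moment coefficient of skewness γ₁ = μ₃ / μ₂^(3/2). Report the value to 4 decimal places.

-0.9094

σ = √μ₂ = √68.89 = 8.30000
σ³ = μ₂^(3/2) = 571.78700
γ₁ = μ₃/σ³ = -520.001 / 571.78700 ≈ -0.9094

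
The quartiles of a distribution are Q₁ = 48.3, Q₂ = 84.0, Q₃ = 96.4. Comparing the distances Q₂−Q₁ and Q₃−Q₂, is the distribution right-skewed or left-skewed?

left-skewed

Q₂ − Q₁ = 35.7;  Q₃ − Q₂ = 12.4
Q₂ − Q₁ > Q₃ − Q₂ ⇒ the lower half is more spread out ⇒ left-skewed.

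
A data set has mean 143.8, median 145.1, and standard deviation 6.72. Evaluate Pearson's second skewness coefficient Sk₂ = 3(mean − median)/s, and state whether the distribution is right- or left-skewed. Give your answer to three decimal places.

-0.580, left-skewed

Sk₂ = 3(143.8 − 145.1) / 6.72 = 3 × -1.3000 / 6.72
    = -3.9000 / 6.72 ≈ -0.580
Sk₂ < 0 ⇒ mean < median ⇒ left-skewed (negative skew).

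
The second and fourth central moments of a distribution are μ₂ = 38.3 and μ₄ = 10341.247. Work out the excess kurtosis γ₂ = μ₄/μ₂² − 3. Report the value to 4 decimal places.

μ₂² = 38.3² = 1466.89000
μ₄/μ₂² = 10341.247 / 1466.89000 = 7.04978
γ₂ = 7.04978 − 3 ≈ 4.0498

4.0498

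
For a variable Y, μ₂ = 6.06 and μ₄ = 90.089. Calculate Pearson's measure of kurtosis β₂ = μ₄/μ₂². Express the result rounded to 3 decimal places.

2.453

μ₂² = 6.06² = 36.72360
μ₄/μ₂² = 90.089 / 36.72360 = 2.45316
β₂ ≈ 2.453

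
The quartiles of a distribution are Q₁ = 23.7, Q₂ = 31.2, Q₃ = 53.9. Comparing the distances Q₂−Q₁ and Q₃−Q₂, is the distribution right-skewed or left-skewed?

right-skewed

Q₂ − Q₁ = 7.5;  Q₃ − Q₂ = 22.7
Q₃ − Q₂ > Q₂ − Q₁ ⇒ the upper half is more spread out ⇒ right-skewed.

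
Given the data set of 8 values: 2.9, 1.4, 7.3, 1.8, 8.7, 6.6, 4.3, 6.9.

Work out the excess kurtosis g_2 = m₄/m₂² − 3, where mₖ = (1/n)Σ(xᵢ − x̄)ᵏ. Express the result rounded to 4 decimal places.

-1.5137

x̄ = 4.9875
Σ(xᵢ − x̄)² = 53.2487 ⇒ m₂ = 6.65609
Σ(xᵢ − x̄)⁴ = 526.7806 ⇒ m₄ = 65.84757
m₂² = 44.30358
g_2 = m₄/m₂² − 3 = 1.48628 − 3 ≈ -1.5137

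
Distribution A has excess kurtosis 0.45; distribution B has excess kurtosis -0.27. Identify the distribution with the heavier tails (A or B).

A

Higher excess kurtosis ⇒ heavier tails relative to the normal distribution.
0.45 vs -0.27: the larger is 0.45, so A has heavier tails. (A is leptokurtic — heavier-than-normal tails; the other is platykurtic.)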